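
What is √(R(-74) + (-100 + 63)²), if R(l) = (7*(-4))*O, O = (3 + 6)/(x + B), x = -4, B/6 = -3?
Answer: √167035/11 ≈ 37.154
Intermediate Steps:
B = -18 (B = 6*(-3) = -18)
O = -9/22 (O = (3 + 6)/(-4 - 18) = 9/(-22) = 9*(-1/22) = -9/22 ≈ -0.40909)
R(l) = 126/11 (R(l) = (7*(-4))*(-9/22) = -28*(-9/22) = 126/11)
√(R(-74) + (-100 + 63)²) = √(126/11 + (-100 + 63)²) = √(126/11 + (-37)²) = √(126/11 + 1369) = √(15185/11) = √167035/11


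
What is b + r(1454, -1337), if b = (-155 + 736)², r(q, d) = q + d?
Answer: 337678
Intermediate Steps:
r(q, d) = d + q
b = 337561 (b = 581² = 337561)
b + r(1454, -1337) = 337561 + (-1337 + 1454) = 337561 + 117 = 337678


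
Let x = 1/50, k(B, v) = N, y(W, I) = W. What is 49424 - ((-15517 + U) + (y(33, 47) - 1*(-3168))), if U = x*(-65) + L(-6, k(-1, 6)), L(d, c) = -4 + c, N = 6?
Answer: 617393/10 ≈ 61739.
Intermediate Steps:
k(B, v) = 6
x = 1/50 ≈ 0.020000
U = 7/10 (U = (1/50)*(-65) + (-4 + 6) = -13/10 + 2 = 7/10 ≈ 0.70000)
49424 - ((-15517 + U) + (y(33, 47) - 1*(-3168))) = 49424 - ((-15517 + 7/10) + (33 - 1*(-3168))) = 49424 - (-155163/10 + (33 + 3168)) = 49424 - (-155163/10 + 3201) = 49424 - 1*(-123153/10) = 49424 + 123153/10 = 617393/10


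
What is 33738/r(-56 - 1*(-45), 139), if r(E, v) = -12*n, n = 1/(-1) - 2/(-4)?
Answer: 5623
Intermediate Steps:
n = -½ (n = 1*(-1) - 2*(-¼) = -1 + ½ = -½ ≈ -0.50000)
r(E, v) = 6 (r(E, v) = -12*(-½) = 6)
33738/r(-56 - 1*(-45), 139) = 33738/6 = 33738*(⅙) = 5623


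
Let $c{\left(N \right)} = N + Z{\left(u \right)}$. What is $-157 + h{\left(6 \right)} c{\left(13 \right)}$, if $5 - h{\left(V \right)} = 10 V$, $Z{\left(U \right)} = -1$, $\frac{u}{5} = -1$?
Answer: $-817$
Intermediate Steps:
$u = -5$ ($u = 5 \left(-1\right) = -5$)
$h{\left(V \right)} = 5 - 10 V$
$c{\left(N \right)} = -1 + N$ ($c{\left(N \right)} = N - 1 = -1 + N$)
$-157 + h{\left(6 \right)} c{\left(13 \right)} = -157 + \left(5 - 60\right) \left(-1 + 13\right) = -157 + \left(5 - 60\right) 12 = -157 - 660 = -817$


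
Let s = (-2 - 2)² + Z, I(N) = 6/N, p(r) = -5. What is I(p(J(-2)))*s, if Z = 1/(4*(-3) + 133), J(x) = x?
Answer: -11622/605 ≈ -19.210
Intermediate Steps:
Z = 1/121 (Z = 1/(-12 + 133) = 1/121 ≈ 0.0082645)
s = 1937/121 (s = (-2 - 2)² + 1/121 = (-4)² + 1/121 = 16 + 1/121 = 1937/121 ≈ 16.008)
I(p(J(-2)))*s = (6/(-5))*(1937/121) = (6*(-⅕))*(1937/121) = -6/5*1937/121 = -11622/605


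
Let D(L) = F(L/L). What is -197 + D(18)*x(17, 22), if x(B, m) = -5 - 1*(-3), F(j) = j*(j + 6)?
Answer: -211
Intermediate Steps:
F(j) = j*(6 + j)
x(B, m) = -2 (x(B, m) = -5 + 3 = -2)
D(L) = 7 (D(L) = (L/L)*(6 + L/L) = 1*(6 + 1) = 1*7 = 7)
-197 + D(18)*x(17, 22) = -197 + 7*(-2) = -197 - 14 = -211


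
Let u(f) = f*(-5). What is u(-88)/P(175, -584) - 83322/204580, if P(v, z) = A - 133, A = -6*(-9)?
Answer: -48298819/8080910 ≈ -5.9769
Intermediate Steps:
A = 54
P(v, z) = -79 (P(v, z) = 54 - 133 = -79)
u(f) = -5*f
u(-88)/P(175, -584) - 83322/204580 = -5*(-88)/(-79) - 83322/204580 = 440*(-1/79) - 83322*1/204580 = -440/79 - 41661/102290 = -48298819/8080910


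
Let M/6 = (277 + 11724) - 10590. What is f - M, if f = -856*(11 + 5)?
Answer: -22162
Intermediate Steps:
f = -13696 (f = -856*16 = -13696)
M = 8466 (M = 6*((277 + 11724) - 10590) = 6*(12001 - 10590) = 6*1411 = 8466)
f - M = -13696 - 1*8466 = -13696 - 8466 = -22162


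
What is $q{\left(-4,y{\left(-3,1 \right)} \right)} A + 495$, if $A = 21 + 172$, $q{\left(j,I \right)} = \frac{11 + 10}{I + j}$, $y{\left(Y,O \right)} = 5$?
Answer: $4548$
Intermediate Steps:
$q{\left(j,I \right)} = \frac{21}{I + j}$
$A = 193$
$q{\left(-4,y{\left(-3,1 \right)} \right)} A + 495 = \frac{21}{5 - 4} \cdot 193 + 495 = \frac{21}{1} \cdot 193 + 495 = 21 \cdot 1 \cdot 193 + 495 = 21 \cdot 193 + 495 = 4053 + 495 = 4548$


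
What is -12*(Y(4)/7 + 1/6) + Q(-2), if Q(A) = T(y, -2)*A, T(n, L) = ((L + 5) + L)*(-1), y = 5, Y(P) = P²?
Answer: -192/7 ≈ -27.429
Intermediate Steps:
T(n, L) = -5 - 2*L (T(n, L) = ((5 + L) + L)*(-1) = (5 + 2*L)*(-1) = -5 - 2*L)
Q(A) = -A (Q(A) = (-5 - 2*(-2))*A = (-5 + 4)*A = -A)
-12*(Y(4)/7 + 1/6) + Q(-2) = -12*(4²/7 + 1/6) - 1*(-2) = -12*(16*(⅐) + 1*(⅙)) + 2 = -12*(16/7 + ⅙) + 2 = -12*103/42 + 2 = -206/7 + 2 = -192/7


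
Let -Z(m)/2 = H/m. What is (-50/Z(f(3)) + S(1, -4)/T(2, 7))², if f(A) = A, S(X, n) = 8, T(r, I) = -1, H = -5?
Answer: 529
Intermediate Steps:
Z(m) = 10/m (Z(m) = -(-10)/m = 10/m)
(-50/Z(f(3)) + S(1, -4)/T(2, 7))² = (-50/(10/3) + 8/(-1))² = (-50/(10*(⅓)) + 8*(-1))² = (-50/10/3 - 8)² = (-50*3/10 - 8)² = (-15 - 8)² = (-23)² = 529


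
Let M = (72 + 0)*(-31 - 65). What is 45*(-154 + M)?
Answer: -317970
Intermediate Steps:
M = -6912 (M = 72*(-96) = -6912)
45*(-154 + M) = 45*(-154 - 6912) = 45*(-7066) = -317970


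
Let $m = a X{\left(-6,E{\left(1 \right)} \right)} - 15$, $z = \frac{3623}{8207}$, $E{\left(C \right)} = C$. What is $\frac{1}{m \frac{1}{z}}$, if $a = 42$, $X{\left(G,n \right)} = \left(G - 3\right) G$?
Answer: $\frac{3623}{18490371} \approx 0.00019594$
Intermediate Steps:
$z = \frac{3623}{8207}$ ($z = 3623 \cdot \frac{1}{8207} = \frac{3623}{8207} \approx 0.44145$)
$X{\left(G,n \right)} = G \left(-3 + G\right)$ ($X{\left(G,n \right)} = \left(-3 + G\right) G = G \left(-3 + G\right)$)
$m = 2253$ ($m = 42 \left(- 6 \left(-3 - 6\right)\right) - 15 = 42 \left(\left(-6\right) \left(-9\right)\right) - 15 = 42 \cdot 54 - 15 = 2268 - 15 = 2253$)
$\frac{1}{m \frac{1}{z}} = \frac{1}{2253 \frac{1}{\frac{3623}{8207}}} = \frac{1}{2253 \cdot \frac{8207}{3623}} = \frac{1}{\frac{18490371}{3623}} = \frac{3623}{18490371}$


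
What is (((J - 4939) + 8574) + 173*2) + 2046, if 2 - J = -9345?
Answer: 15374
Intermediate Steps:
J = 9347 (J = 2 - 1*(-9345) = 2 + 9345 = 9347)
(((J - 4939) + 8574) + 173*2) + 2046 = (((9347 - 4939) + 8574) + 173*2) + 2046 = ((4408 + 8574) + 346) + 2046 = (12982 + 346) + 2046 = 13328 + 2046 = 15374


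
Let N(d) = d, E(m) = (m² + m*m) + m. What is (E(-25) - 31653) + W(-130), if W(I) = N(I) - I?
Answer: -30428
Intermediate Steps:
E(m) = m + 2*m² (E(m) = (m² + m²) + m = 2*m² + m = m + 2*m²)
W(I) = 0 (W(I) = I - I = 0)
(E(-25) - 31653) + W(-130) = (-25*(1 + 2*(-25)) - 31653) + 0 = (-25*(1 - 50) - 31653) + 0 = (-25*(-49) - 31653) + 0 = (1225 - 31653) + 0 = -30428 + 0 = -30428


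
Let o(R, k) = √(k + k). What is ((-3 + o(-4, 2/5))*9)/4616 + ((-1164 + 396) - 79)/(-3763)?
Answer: 3808151/17370008 + 9*√5/11540 ≈ 0.22098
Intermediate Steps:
o(R, k) = √2*√k (o(R, k) = √(2*k) = √2*√k)
((-3 + o(-4, 2/5))*9)/4616 + ((-1164 + 396) - 79)/(-3763) = ((-3 + √2*√(2/5))*9)/4616 + ((-1164 + 396) - 79)/(-3763) = ((-3 + √2*√(2*(⅕)))*9)*(1/4616) + (-768 - 79)*(-1/3763) = ((-3 + √2*√(⅖))*9)*(1/4616) - 847*(-1/3763) = ((-3 + √2*(√10/5))*9)*(1/4616) + 847/3763 = ((-3 + 2*√5/5)*9)*(1/4616) + 847/3763 = (-27 + 18*√5/5)*(1/4616) + 847/3763 = (-27/4616 + 9*√5/11540) + 847/3763 = 3808151/17370008 + 9*√5/11540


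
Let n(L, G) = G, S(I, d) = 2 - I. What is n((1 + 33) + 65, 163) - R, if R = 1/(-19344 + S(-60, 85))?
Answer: 3142967/19282 ≈ 163.00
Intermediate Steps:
R = -1/19282 (R = 1/(-19344 + (2 - 1*(-60))) = 1/(-19344 + (2 + 60)) = 1/(-19344 + 62) = 1/(-19282) = -1/19282 ≈ -5.1862e-5)
n((1 + 33) + 65, 163) - R = 163 - 1*(-1/19282) = 163 + 1/19282 = 3142967/19282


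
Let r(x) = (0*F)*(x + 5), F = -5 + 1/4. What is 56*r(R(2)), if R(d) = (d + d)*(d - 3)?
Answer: 0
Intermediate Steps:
F = -19/4 (F = -5 + 1*(1/4) = -5 + 1/4 = -19/4 ≈ -4.7500)
R(d) = 2*d*(-3 + d) (R(d) = (2*d)*(-3 + d) = 2*d*(-3 + d))
r(x) = 0 (r(x) = (0*(-19/4))*(x + 5) = 0*(5 + x) = 0)
56*r(R(2)) = 56*0 = 0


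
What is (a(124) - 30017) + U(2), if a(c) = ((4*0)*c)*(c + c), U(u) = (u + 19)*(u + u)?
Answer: -29933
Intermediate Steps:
U(u) = 2*u*(19 + u) (U(u) = (19 + u)*(2*u) = 2*u*(19 + u))
a(c) = 0 (a(c) = (0*c)*(2*c) = 0*(2*c) = 0)
(a(124) - 30017) + U(2) = (0 - 30017) + 2*2*(19 + 2) = -30017 + 2*2*21 = -30017 + 84 = -29933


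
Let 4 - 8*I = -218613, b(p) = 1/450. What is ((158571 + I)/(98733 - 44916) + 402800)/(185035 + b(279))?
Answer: 13006604098875/5974817228756 ≈ 2.1769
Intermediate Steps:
b(p) = 1/450
I = 218617/8 (I = ½ - ⅛*(-218613) = ½ + 218613/8 = 218617/8 ≈ 27327.)
((158571 + I)/(98733 - 44916) + 402800)/(185035 + b(279)) = ((158571 + 218617/8)/(98733 - 44916) + 402800)/(185035 + 1/450) = ((1487185/8)/53817 + 402800)/(83265751/450) = ((1487185/8)*(1/53817) + 402800)*(450/83265751) = (1487185/430536 + 402800)*(450/83265751) = (173421387985/430536)*(450/83265751) = 13006604098875/5974817228756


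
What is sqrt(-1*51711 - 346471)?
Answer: I*sqrt(398182) ≈ 631.02*I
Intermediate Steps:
sqrt(-1*51711 - 346471) = sqrt(-51711 - 346471) = sqrt(-398182) = I*sqrt(398182)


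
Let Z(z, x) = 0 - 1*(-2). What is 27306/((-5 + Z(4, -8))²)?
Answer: 3034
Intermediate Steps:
Z(z, x) = 2 (Z(z, x) = 0 + 2 = 2)
27306/((-5 + Z(4, -8))²) = 27306/((-5 + 2)²) = 27306/((-3)²) = 27306/9 = 27306*(⅑) = 3034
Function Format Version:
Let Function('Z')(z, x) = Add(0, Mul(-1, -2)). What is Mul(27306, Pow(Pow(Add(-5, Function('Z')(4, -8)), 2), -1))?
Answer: 3034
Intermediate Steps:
Function('Z')(z, x) = 2 (Function('Z')(z, x) = Add(0, 2) = 2)
Mul(27306, Pow(Pow(Add(-5, Function('Z')(4, -8)), 2), -1)) = Mul(27306, Pow(Pow(Add(-5, 2), 2), -1)) = Mul(27306, Pow(Pow(-3, 2), -1)) = Mul(27306, Pow(9, -1)) = Mul(27306, Rational(1, 9)) = 3034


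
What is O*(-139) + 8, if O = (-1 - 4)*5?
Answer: 3483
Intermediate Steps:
O = -25 (O = -5*5 = -25)
O*(-139) + 8 = -25*(-139) + 8 = 3475 + 8 = 3483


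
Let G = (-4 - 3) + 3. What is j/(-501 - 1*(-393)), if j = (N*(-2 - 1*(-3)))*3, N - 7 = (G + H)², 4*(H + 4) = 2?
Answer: -253/144 ≈ -1.7569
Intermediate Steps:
H = -7/2 (H = -4 + (¼)*2 = -4 + ½ = -7/2 ≈ -3.5000)
G = -4 (G = -7 + 3 = -4)
N = 253/4 (N = 7 + (-4 - 7/2)² = 7 + (-15/2)² = 7 + 225/4 = 253/4 ≈ 63.250)
j = 759/4 (j = (253*(-2 - 1*(-3))/4)*3 = (253*(-2 + 3)/4)*3 = ((253/4)*1)*3 = (253/4)*3 = 759/4 ≈ 189.75)
j/(-501 - 1*(-393)) = 759/(4*(-501 - 1*(-393))) = 759/(4*(-501 + 393)) = (759/4)/(-108) = (759/4)*(-1/108) = -253/144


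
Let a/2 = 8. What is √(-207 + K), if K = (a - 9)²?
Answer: I*√158 ≈ 12.57*I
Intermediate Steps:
a = 16 (a = 2*8 = 16)
K = 49 (K = (16 - 9)² = 7² = 49)
√(-207 + K) = √(-207 + 49) = √(-158) = I*√158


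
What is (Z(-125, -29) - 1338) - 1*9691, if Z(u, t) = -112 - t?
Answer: -11112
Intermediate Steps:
(Z(-125, -29) - 1338) - 1*9691 = ((-112 - 1*(-29)) - 1338) - 1*9691 = ((-112 + 29) - 1338) - 9691 = (-83 - 1338) - 9691 = -1421 - 9691 = -11112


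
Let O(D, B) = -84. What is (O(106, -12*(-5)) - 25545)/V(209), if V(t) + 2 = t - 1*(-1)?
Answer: -25629/208 ≈ -123.22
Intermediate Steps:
V(t) = -1 + t (V(t) = -2 + (t - 1*(-1)) = -2 + (t + 1) = -2 + (1 + t) = -1 + t)
(O(106, -12*(-5)) - 25545)/V(209) = (-84 - 25545)/(-1 + 209) = -25629/208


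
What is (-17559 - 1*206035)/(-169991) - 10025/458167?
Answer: 100739232423/77884266497 ≈ 1.2934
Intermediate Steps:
(-17559 - 1*206035)/(-169991) - 10025/458167 = (-17559 - 206035)*(-1/169991) - 10025*1/458167 = -223594*(-1/169991) - 10025/458167 = 223594/169991 - 10025/458167 = 100739232423/77884266497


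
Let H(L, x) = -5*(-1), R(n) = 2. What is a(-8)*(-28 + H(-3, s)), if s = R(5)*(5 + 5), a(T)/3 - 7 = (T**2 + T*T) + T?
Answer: -8763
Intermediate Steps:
a(T) = 21 + 3*T + 6*T**2 (a(T) = 21 + 3*((T**2 + T*T) + T) = 21 + 3*((T**2 + T**2) + T) = 21 + 3*(2*T**2 + T) = 21 + 3*(T + 2*T**2) = 21 + (3*T + 6*T**2) = 21 + 3*T + 6*T**2)
s = 20 (s = 2*(5 + 5) = 2*10 = 20)
H(L, x) = 5
a(-8)*(-28 + H(-3, s)) = (21 + 3*(-8) + 6*(-8)**2)*(-28 + 5) = (21 - 24 + 6*64)*(-23) = (21 - 24 + 384)*(-23) = 381*(-23) = -8763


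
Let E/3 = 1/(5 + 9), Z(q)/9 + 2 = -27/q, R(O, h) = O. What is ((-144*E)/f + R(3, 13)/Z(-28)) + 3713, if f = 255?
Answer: 192180521/51765 ≈ 3712.6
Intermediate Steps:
Z(q) = -18 - 243/q (Z(q) = -18 + 9*(-27/q) = -18 - 243/q)
E = 3/14 (E = 3/(5 + 9) = 3/14 ≈ 0.21429)
((-144*E)/f + R(3, 13)/Z(-28)) + 3713 = (-144*3/14/255 + 3/(-18 - 243/(-28))) + 3713 = (-216/7*1/255 + 3/(-18 - 243*(-1/28))) + 3713 = (-72/595 + 3/(-18 + 243/28)) + 3713 = (-72/595 + 3/(-261/28)) + 3713 = (-72/595 + 3*(-28/261)) + 3713 = (-72/595 - 28/87) + 3713 = -22924/51765 + 3713 = 192180521/51765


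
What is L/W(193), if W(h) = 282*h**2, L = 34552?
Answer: 17276/5252109 ≈ 0.0032893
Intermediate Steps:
L/W(193) = 34552/((282*193**2)) = 34552/((282*37249)) = 34552/10504218 = 34552*(1/10504218) = 17276/5252109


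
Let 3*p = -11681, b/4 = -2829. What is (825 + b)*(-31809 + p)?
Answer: 374556676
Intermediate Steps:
b = -11316 (b = 4*(-2829) = -11316)
p = -11681/3 (p = (1/3)*(-11681) = -11681/3 ≈ -3893.7)
(825 + b)*(-31809 + p) = (825 - 11316)*(-31809 - 11681/3) = -10491*(-107108/3) = 374556676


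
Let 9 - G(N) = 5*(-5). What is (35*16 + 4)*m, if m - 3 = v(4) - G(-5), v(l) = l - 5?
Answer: -18048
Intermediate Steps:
v(l) = -5 + l
G(N) = 34 (G(N) = 9 - 5*(-5) = 9 - 1*(-25) = 9 + 25 = 34)
m = -32 (m = 3 + ((-5 + 4) - 1*34) = 3 + (-1 - 34) = 3 - 35 = -32)
(35*16 + 4)*m = (35*16 + 4)*(-32) = (560 + 4)*(-32) = 564*(-32) = -18048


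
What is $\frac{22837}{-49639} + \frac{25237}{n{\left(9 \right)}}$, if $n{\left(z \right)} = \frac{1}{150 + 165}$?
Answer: $\frac{394612901708}{49639} \approx 7.9497 \cdot 10^{6}$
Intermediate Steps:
$n{\left(z \right)} = \frac{1}{315}$
$\frac{22837}{-49639} + \frac{25237}{n{\left(9 \right)}} = \frac{22837}{-49639} + 25237 \frac{1}{\frac{1}{315}} = 22837 \left(- \frac{1}{49639}\right) + 25237 \cdot 315 = - \frac{22837}{49639} + 7949655 = \frac{394612901708}{49639}$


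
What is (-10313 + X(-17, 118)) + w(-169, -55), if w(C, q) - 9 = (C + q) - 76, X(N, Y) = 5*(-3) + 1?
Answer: -10618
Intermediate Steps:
X(N, Y) = -14 (X(N, Y) = -15 + 1 = -14)
w(C, q) = -67 + C + q (w(C, q) = 9 + ((C + q) - 76) = 9 + (-76 + C + q) = -67 + C + q)
(-10313 + X(-17, 118)) + w(-169, -55) = (-10313 - 14) + (-67 - 169 - 55) = -10327 - 291 = -10618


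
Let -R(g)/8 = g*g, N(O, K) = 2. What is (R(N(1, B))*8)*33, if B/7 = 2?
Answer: -8448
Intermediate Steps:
B = 14 (B = 7*2 = 14)
R(g) = -8*g² (R(g) = -8*g*g = -8*g²)
(R(N(1, B))*8)*33 = (-8*2²*8)*33 = (-8*4*8)*33 = -32*8*33 = -256*33 = -8448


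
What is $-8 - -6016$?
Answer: $6008$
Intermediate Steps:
$-8 - -6016 = -8 + 6016 = 6008$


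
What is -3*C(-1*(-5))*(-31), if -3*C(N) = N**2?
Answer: -775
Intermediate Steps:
C(N) = -N**2/3
-3*C(-1*(-5))*(-31) = -(-1)*(-1*(-5))**2*(-31) = -(-1)*5**2*(-31) = -(-1)*25*(-31) = -3*(-25/3)*(-31) = 25*(-31) = -775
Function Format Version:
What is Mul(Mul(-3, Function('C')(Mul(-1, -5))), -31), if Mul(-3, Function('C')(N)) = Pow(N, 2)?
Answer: -775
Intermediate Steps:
Function('C')(N) = Mul(Rational(-1, 3), Pow(N, 2))
Mul(Mul(-3, Function('C')(Mul(-1, -5))), -31) = Mul(Mul(-3, Mul(Rational(-1, 3), Pow(Mul(-1, -5), 2))), -31) = Mul(Mul(-3, Mul(Rational(-1, 3), Pow(5, 2))), -31) = Mul(Mul(-3, Mul(Rational(-1, 3), 25)), -31) = Mul(Mul(-3, Rational(-25, 3)), -31) = Mul(25, -31) = -775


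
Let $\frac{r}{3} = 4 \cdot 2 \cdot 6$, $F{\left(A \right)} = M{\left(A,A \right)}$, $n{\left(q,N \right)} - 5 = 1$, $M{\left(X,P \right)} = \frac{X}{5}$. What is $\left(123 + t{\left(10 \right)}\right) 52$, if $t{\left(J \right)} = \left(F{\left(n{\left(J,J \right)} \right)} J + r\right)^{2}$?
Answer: $1271868$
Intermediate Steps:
$M{\left(X,P \right)} = \frac{X}{5}$ ($M{\left(X,P \right)} = X \frac{1}{5} = \frac{X}{5}$)
$n{\left(q,N \right)} = 6$ ($n{\left(q,N \right)} = 5 + 1 = 6$)
$F{\left(A \right)} = \frac{A}{5}$
$r = 144$ ($r = 3 \cdot 4 \cdot 2 \cdot 6 = 3 \cdot 8 \cdot 6 = 3 \cdot 48 = 144$)
$t{\left(J \right)} = \left(144 + \frac{6 J}{5}\right)^{2}$ ($t{\left(J \right)} = \left(\frac{1}{5} \cdot 6 J + 144\right)^{2} = \left(\frac{6 J}{5} + 144\right)^{2} = \left(144 + \frac{6 J}{5}\right)^{2}$)
$\left(123 + t{\left(10 \right)}\right) 52 = \left(123 + \frac{36 \left(120 + 10\right)^{2}}{25}\right) 52 = \left(123 + \frac{36 \cdot 130^{2}}{25}\right) 52 = \left(123 + \frac{36}{25} \cdot 16900\right) 52 = \left(123 + 24336\right) 52 = 24459 \cdot 52 = 1271868$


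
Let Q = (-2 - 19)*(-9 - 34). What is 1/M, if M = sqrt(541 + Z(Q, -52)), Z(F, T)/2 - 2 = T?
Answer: 1/21 ≈ 0.047619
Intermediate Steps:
Q = 903 (Q = -21*(-43) = 903)
Z(F, T) = 4 + 2*T
M = 21 (M = sqrt(541 + (4 + 2*(-52))) = sqrt(541 + (4 - 104)) = sqrt(541 - 100) = sqrt(441) = 21)
1/M = 1/21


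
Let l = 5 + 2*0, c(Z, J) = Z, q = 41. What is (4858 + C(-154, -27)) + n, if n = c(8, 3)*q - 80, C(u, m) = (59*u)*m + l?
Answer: 250433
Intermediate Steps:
l = 5 (l = 5 + 0 = 5)
C(u, m) = 5 + 59*m*u (C(u, m) = (59*u)*m + 5 = 59*m*u + 5 = 5 + 59*m*u)
n = 248 (n = 8*41 - 80 = 328 - 80 = 248)
(4858 + C(-154, -27)) + n = (4858 + (5 + 59*(-27)*(-154))) + 248 = (4858 + (5 + 245322)) + 248 = (4858 + 245327) + 248 = 250185 + 248 = 250433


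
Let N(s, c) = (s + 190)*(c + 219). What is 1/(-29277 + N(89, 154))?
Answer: 1/74790 ≈ 1.3371e-5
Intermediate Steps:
N(s, c) = (190 + s)*(219 + c)
1/(-29277 + N(89, 154)) = 1/(-29277 + (41610 + 190*154 + 219*89 + 154*89)) = 1/(-29277 + (41610 + 29260 + 19491 + 13706)) = 1/(-29277 + 104067) = 1/74790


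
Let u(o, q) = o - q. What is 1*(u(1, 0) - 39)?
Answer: -38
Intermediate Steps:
1*(u(1, 0) - 39) = 1*((1 - 1*0) - 39) = 1*((1 + 0) - 39) = 1*(1 - 39) = 1*(-38) = -38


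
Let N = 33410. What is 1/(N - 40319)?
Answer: -1/6909 ≈ -0.00014474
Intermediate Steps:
1/(N - 40319) = 1/(33410 - 40319) = 1/(-6909) = -1/6909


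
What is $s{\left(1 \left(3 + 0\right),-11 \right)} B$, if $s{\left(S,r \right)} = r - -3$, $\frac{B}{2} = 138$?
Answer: $-2208$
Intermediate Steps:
$B = 276$ ($B = 2 \cdot 138 = 276$)
$s{\left(S,r \right)} = 3 + r$ ($s{\left(S,r \right)} = r + 3 = 3 + r$)
$s{\left(1 \left(3 + 0\right),-11 \right)} B = \left(3 - 11\right) 276 = \left(-8\right) 276 = -2208$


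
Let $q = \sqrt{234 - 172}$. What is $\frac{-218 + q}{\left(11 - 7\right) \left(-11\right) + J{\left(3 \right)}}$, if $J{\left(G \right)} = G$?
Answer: $\frac{218}{41} - \frac{\sqrt{62}}{41} \approx 5.125$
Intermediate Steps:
$q = \sqrt{62} \approx 7.874$
$\frac{-218 + q}{\left(11 - 7\right) \left(-11\right) + J{\left(3 \right)}} = \frac{-218 + \sqrt{62}}{\left(11 - 7\right) \left(-11\right) + 3} = \frac{-218 + \sqrt{62}}{4 \left(-11\right) + 3} = \frac{-218 + \sqrt{62}}{-44 + 3} = \frac{-218 + \sqrt{62}}{-41} = \left(-218 + \sqrt{62}\right) \left(- \frac{1}{41}\right) = \frac{218}{41} - \frac{\sqrt{62}}{41}$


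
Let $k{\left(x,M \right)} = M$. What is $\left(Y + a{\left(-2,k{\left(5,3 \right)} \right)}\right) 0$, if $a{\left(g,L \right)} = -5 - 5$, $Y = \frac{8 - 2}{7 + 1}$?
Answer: $0$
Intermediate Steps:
$Y = \frac{3}{4}$ ($Y = \frac{6}{8} = 6 \cdot \frac{1}{8} = \frac{3}{4} \approx 0.75$)
$a{\left(g,L \right)} = -10$
$\left(Y + a{\left(-2,k{\left(5,3 \right)} \right)}\right) 0 = \left(\frac{3}{4} - 10\right) 0 = \left(- \frac{37}{4}\right) 0 = 0$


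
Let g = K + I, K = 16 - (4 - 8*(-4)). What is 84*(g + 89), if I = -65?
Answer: 336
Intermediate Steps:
K = -20 (K = 16 - (4 + 32) = 16 - 1*36 = 16 - 36 = -20)
g = -85 (g = -20 - 65 = -85)
84*(g + 89) = 84*(-85 + 89) = 84*4 = 336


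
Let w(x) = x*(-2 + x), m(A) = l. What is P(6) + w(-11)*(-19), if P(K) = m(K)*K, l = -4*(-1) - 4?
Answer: -2717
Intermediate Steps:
l = 0 (l = 4 - 4 = 0)
m(A) = 0
P(K) = 0 (P(K) = 0*K = 0)
P(6) + w(-11)*(-19) = 0 - 11*(-2 - 11)*(-19) = 0 - 11*(-13)*(-19) = 0 + 143*(-19) = 0 - 2717 = -2717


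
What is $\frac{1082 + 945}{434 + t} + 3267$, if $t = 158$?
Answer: $\frac{1936091}{592} \approx 3270.4$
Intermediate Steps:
$\frac{1082 + 945}{434 + t} + 3267 = \frac{1082 + 945}{434 + 158} + 3267 = \frac{2027}{592} + 3267 = \frac{1936091}{592}$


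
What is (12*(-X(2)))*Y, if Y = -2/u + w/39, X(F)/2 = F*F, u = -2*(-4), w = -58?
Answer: 2168/13 ≈ 166.77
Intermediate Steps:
u = 8
X(F) = 2*F² (X(F) = 2*(F*F) = 2*F²)
Y = -271/156 (Y = -2/8 - 58/39 = -2*⅛ - 58*1/39 = -¼ - 58/39 = -271/156 ≈ -1.7372)
(12*(-X(2)))*Y = (12*(-2*2²))*(-271/156) = (12*(-2*4))*(-271/156) = (12*(-1*8))*(-271/156) = (12*(-8))*(-271/156) = -96*(-271/156) = 2168/13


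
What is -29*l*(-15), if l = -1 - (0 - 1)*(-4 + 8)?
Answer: 1305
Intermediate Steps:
l = 3 (l = -1 - (-1)*4 = -1 - 1*(-4) = -1 + 4 = 3)
-29*l*(-15) = -29*3*(-15) = -87*(-15) = 1305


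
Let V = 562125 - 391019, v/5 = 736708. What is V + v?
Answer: 3854646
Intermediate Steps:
v = 3683540 (v = 5*736708 = 3683540)
V = 171106
V + v = 171106 + 3683540 = 3854646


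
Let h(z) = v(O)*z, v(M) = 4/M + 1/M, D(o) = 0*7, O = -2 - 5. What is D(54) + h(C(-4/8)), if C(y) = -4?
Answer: 20/7 ≈ 2.8571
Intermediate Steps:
O = -7
D(o) = 0
v(M) = 5/M (v(M) = 4/M + 1/M = 5/M)
h(z) = -5*z/7 (h(z) = (5/(-7))*z = (5*(-⅐))*z = -5*z/7)
D(54) + h(C(-4/8)) = 0 - 5/7*(-4) = 0 + 20/7 = 20/7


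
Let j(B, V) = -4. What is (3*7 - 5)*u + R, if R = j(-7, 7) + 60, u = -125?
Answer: -1944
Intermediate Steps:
R = 56 (R = -4 + 60 = 56)
(3*7 - 5)*u + R = (3*7 - 5)*(-125) + 56 = (21 - 5)*(-125) + 56 = 16*(-125) + 56 = -2000 + 56 = -1944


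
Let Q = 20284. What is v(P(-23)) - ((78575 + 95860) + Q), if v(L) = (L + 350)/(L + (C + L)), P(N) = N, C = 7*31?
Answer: -11098874/57 ≈ -1.9472e+5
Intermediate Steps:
C = 217
v(L) = (350 + L)/(217 + 2*L) (v(L) = (L + 350)/(L + (217 + L)) = (350 + L)/(217 + 2*L))
v(P(-23)) - ((78575 + 95860) + Q) = (350 - 23)/(217 + 2*(-23)) - ((78575 + 95860) + 20284) = 327/(217 - 46) - (174435 + 20284) = 327/171 - 1*194719 = (1/171)*327 - 194719 = 109/57 - 194719 = -11098874/57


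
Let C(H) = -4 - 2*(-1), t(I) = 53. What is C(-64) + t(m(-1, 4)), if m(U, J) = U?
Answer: 51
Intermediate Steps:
C(H) = -2 (C(H) = -4 + 2 = -2)
C(-64) + t(m(-1, 4)) = -2 + 53 = 51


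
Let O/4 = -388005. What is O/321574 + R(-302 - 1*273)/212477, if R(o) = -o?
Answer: -164791824245/34163539399 ≈ -4.8236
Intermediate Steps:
O = -1552020 (O = 4*(-388005) = -1552020)
O/321574 + R(-302 - 1*273)/212477 = -1552020/321574 - (-302 - 1*273)/212477 = -1552020*1/321574 - (-302 - 273)*(1/212477) = -776010/160787 - 1*(-575)*(1/212477) = -776010/160787 + 575*(1/212477) = -776010/160787 + 575/212477 = -164791824245/34163539399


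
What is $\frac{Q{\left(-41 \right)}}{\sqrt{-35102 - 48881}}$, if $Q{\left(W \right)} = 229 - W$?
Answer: $- \frac{270 i \sqrt{83983}}{83983} \approx - 0.93168 i$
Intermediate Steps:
$\frac{Q{\left(-41 \right)}}{\sqrt{-35102 - 48881}} = \frac{229 - -41}{\sqrt{-35102 - 48881}} = \frac{229 + 41}{\sqrt{-83983}} = \frac{270}{i \sqrt{83983}} = 270 \left(- \frac{i \sqrt{83983}}{83983}\right) = - \frac{270 i \sqrt{83983}}{83983}$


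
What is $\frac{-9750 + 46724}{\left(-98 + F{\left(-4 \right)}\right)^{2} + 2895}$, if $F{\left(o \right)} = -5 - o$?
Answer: $\frac{18487}{6348} \approx 2.9123$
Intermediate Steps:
$\frac{-9750 + 46724}{\left(-98 + F{\left(-4 \right)}\right)^{2} + 2895} = \frac{-9750 + 46724}{\left(-98 - 1\right)^{2} + 2895} = \frac{36974}{\left(-98 + \left(-5 + 4\right)\right)^{2} + 2895} = \frac{36974}{\left(-98 - 1\right)^{2} + 2895} = \frac{36974}{\left(-99\right)^{2} + 2895} = \frac{36974}{9801 + 2895} = \frac{36974}{12696} = 36974 \cdot \frac{1}{12696} = \frac{18487}{6348}$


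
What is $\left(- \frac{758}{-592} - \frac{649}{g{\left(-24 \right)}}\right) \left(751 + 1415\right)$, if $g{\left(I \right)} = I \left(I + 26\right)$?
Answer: $\frac{9489607}{296} \approx 32059.0$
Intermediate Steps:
$g{\left(I \right)} = I \left(26 + I\right)$
$\left(- \frac{758}{-592} - \frac{649}{g{\left(-24 \right)}}\right) \left(751 + 1415\right) = \left(- \frac{758}{-592} - \frac{649}{\left(-24\right) \left(26 - 24\right)}\right) \left(751 + 1415\right) = \left(\left(-758\right) \left(- \frac{1}{592}\right) - \frac{649}{\left(-24\right) 2}\right) 2166 = \left(\frac{379}{296} - \frac{649}{-48}\right) 2166 = \left(\frac{379}{296} - - \frac{649}{48}\right) 2166 = \left(\frac{379}{296} + \frac{649}{48}\right) 2166 = \frac{26287}{1776} \cdot 2166 = \frac{9489607}{296}$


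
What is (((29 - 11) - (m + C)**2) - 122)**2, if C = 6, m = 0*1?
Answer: 19600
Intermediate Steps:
m = 0
(((29 - 11) - (m + C)**2) - 122)**2 = (((29 - 11) - (0 + 6)**2) - 122)**2 = ((18 - 1*6**2) - 122)**2 = ((18 - 1*36) - 122)**2 = ((18 - 36) - 122)**2 = (-18 - 122)**2 = (-140)**2 = 19600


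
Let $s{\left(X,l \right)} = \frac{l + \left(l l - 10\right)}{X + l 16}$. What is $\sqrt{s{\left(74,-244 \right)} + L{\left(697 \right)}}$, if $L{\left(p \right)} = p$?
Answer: $\frac{\sqrt{2499293310}}{1915} \approx 26.106$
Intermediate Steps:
$s{\left(X,l \right)} = \frac{-10 + l + l^{2}}{X + 16 l}$ ($s{\left(X,l \right)} = \frac{l + \left(l^{2} - 10\right)}{X + 16 l} = \frac{l + \left(-10 + l^{2}\right)}{X + 16 l} = \frac{-10 + l + l^{2}}{X + 16 l}$)
$\sqrt{s{\left(74,-244 \right)} + L{\left(697 \right)}} = \sqrt{\frac{-10 - 244 + \left(-244\right)^{2}}{74 + 16 \left(-244\right)} + 697} = \sqrt{\frac{-10 - 244 + 59536}{74 - 3904} + 697} = \sqrt{\frac{1}{-3830} \cdot 59282 + 697} = \sqrt{\left(- \frac{1}{3830}\right) 59282 + 697} = \sqrt{- \frac{29641}{1915} + 697} = \sqrt{\frac{1305114}{1915}} = \frac{\sqrt{2499293310}}{1915}$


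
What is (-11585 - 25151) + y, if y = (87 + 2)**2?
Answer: -28815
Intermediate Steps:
y = 7921 (y = 89**2 = 7921)
(-11585 - 25151) + y = (-11585 - 25151) + 7921 = -36736 + 7921 = -28815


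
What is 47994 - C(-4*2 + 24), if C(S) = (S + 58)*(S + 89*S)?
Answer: -58566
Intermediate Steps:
C(S) = 90*S*(58 + S) (C(S) = (58 + S)*(90*S) = 90*S*(58 + S))
47994 - C(-4*2 + 24) = 47994 - 90*(-4*2 + 24)*(58 + (-4*2 + 24)) = 47994 - 90*(-8 + 24)*(58 + (-8 + 24)) = 47994 - 90*16*(58 + 16) = 47994 - 90*16*74 = 47994 - 1*106560 = 47994 - 106560 = -58566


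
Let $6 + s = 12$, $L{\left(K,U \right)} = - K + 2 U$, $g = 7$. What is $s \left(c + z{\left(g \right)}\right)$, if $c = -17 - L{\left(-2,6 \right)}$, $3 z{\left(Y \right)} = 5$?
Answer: $-176$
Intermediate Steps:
$s = 6$ ($s = -6 + 12 = 6$)
$z{\left(Y \right)} = \frac{5}{3}$ ($z{\left(Y \right)} = \frac{1}{3} \cdot 5 = \frac{5}{3}$)
$c = -31$ ($c = -17 - \left(\left(-1\right) \left(-2\right) + 2 \cdot 6\right) = -17 - \left(2 + 12\right) = -17 - 14 = -31$)
$s \left(c + z{\left(g \right)}\right) = 6 \left(-31 + \frac{5}{3}\right) = 6 \left(- \frac{88}{3}\right) = -176$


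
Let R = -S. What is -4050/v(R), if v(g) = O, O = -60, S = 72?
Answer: 135/2 ≈ 67.500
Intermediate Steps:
R = -72 (R = -1*72 = -72)
v(g) = -60
-4050/v(R) = -4050/(-60) = -4050*(-1/60) = 135/2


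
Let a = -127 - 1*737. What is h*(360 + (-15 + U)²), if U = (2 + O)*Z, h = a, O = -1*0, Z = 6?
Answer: -318816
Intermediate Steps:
O = 0
a = -864 (a = -127 - 737 = -864)
h = -864
U = 12 (U = (2 + 0)*6 = 2*6 = 12)
h*(360 + (-15 + U)²) = -864*(360 + (-15 + 12)²) = -864*(360 + (-3)²) = -864*(360 + 9) = -864*369 = -318816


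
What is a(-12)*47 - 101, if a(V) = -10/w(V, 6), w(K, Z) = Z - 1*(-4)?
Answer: -148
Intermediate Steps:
w(K, Z) = 4 + Z (w(K, Z) = Z + 4 = 4 + Z)
a(V) = -1 (a(V) = -10/(4 + 6) = -10/10 = -10*1/10 = -1)
a(-12)*47 - 101 = -1*47 - 101 = -47 - 101 = -148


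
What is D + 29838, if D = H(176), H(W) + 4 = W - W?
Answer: 29834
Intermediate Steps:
H(W) = -4 (H(W) = -4 + (W - W) = -4 + 0 = -4)
D = -4
D + 29838 = -4 + 29838 = 29834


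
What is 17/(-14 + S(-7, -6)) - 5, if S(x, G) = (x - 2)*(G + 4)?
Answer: -¾ ≈ -0.75000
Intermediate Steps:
S(x, G) = (-2 + x)*(4 + G)
17/(-14 + S(-7, -6)) - 5 = 17/(-14 + (-8 - 2*(-6) + 4*(-7) - 6*(-7))) - 5 = 17/(-14 + (-8 + 12 - 28 + 42)) - 5 = 17/(-14 + 18) - 5 = 17/4 - 5 = -¾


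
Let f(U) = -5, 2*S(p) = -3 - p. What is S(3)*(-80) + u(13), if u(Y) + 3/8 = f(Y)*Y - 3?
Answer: 1373/8 ≈ 171.63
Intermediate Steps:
S(p) = -3/2 - p/2 (S(p) = (-3 - p)/2 = -3/2 - p/2)
u(Y) = -27/8 - 5*Y (u(Y) = -3/8 + (-5*Y - 3) = -3/8 + (-3 - 5*Y) = -27/8 - 5*Y)
S(3)*(-80) + u(13) = (-3/2 - ½*3)*(-80) + (-27/8 - 5*13) = (-3/2 - 3/2)*(-80) + (-27/8 - 65) = -3*(-80) - 547/8 = 240 - 547/8 = 1373/8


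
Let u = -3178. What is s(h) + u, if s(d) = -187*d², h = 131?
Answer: -3212285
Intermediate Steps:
s(h) + u = -187*131² - 3178 = -187*17161 - 3178 = -3209107 - 3178 = -3212285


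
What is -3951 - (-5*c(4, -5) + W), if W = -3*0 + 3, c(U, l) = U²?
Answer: -3874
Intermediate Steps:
W = 3 (W = 0 + 3 = 3)
-3951 - (-5*c(4, -5) + W) = -3951 - (-5*4² + 3) = -3951 - (-5*16 + 3) = -3951 - (-80 + 3) = -3951 - 1*(-77) = -3951 + 77 = -3874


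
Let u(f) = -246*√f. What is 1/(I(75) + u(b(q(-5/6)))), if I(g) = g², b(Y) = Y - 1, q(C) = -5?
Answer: 625/3555969 + 82*I*√6/10667907 ≈ 0.00017576 + 1.8828e-5*I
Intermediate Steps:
b(Y) = -1 + Y
1/(I(75) + u(b(q(-5/6)))) = 1/(75² - 246*√(-1 - 5)) = 1/(5625 - 246*I*√6)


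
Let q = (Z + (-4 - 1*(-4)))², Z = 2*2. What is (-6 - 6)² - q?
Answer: 128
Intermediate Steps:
Z = 4
q = 16 (q = (4 + (-4 - 1*(-4)))² = (4 + (-4 + 4))² = (4 + 0)² = 4² = 16)
(-6 - 6)² - q = (-6 - 6)² - 1*16 = (-12)² - 16 = 144 - 16 = 128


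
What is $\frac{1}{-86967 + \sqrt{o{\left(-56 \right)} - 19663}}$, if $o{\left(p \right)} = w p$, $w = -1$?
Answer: $- \frac{86967}{7563278696} - \frac{i \sqrt{19607}}{7563278696} \approx -1.1499 \cdot 10^{-5} - 1.8514 \cdot 10^{-8} i$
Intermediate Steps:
$o{\left(p \right)} = - p$
$\frac{1}{-86967 + \sqrt{o{\left(-56 \right)} - 19663}} = \frac{1}{-86967 + \sqrt{\left(-1\right) \left(-56\right) - 19663}} = \frac{1}{-86967 + \sqrt{56 - 19663}} = \frac{1}{-86967 + \sqrt{-19607}} = \frac{1}{-86967 + i \sqrt{19607}}$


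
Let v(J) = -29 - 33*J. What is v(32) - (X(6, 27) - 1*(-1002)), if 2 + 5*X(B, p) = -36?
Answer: -10397/5 ≈ -2079.4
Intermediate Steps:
X(B, p) = -38/5 (X(B, p) = -⅖ + (⅕)*(-36) = -⅖ - 36/5 = -38/5)
v(J) = -29 - 33*J
v(32) - (X(6, 27) - 1*(-1002)) = (-29 - 33*32) - (-38/5 - 1*(-1002)) = (-29 - 1056) - (-38/5 + 1002) = -1085 - 1*4972/5 = -1085 - 4972/5 = -10397/5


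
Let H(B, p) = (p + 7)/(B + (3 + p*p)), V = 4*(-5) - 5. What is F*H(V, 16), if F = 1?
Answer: 23/234 ≈ 0.098291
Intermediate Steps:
V = -25 (V = -20 - 5 = -25)
H(B, p) = (7 + p)/(3 + B + p**2) (H(B, p) = (7 + p)/(B + (3 + p**2)) = (7 + p)/(3 + B + p**2))
F*H(V, 16) = 1*((7 + 16)/(3 - 25 + 16**2)) = 1*(23/(3 - 25 + 256)) = 1*(23/234) = 23/234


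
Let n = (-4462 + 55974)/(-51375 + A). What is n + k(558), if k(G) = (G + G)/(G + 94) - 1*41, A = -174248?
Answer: -1453286148/36776549 ≈ -39.517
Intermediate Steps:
k(G) = -41 + 2*G/(94 + G) (k(G) = (2*G)/(94 + G) - 41 = 2*G/(94 + G) - 41 = -41 + 2*G/(94 + G))
n = -51512/225623 (n = (-4462 + 55974)/(-51375 - 174248) = 51512/(-225623) = 51512*(-1/225623) = -51512/225623 ≈ -0.22831)
n + k(558) = -51512/225623 + (-3854 - 39*558)/(94 + 558) = -51512/225623 + (-3854 - 21762)/652 = -51512/225623 + (1/652)*(-25616) = -51512/225623 - 6404/163 = -1453286148/36776549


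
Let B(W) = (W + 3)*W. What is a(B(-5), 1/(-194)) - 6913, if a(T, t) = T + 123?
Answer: -6780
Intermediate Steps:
B(W) = W*(3 + W) (B(W) = (3 + W)*W = W*(3 + W))
a(T, t) = 123 + T
a(B(-5), 1/(-194)) - 6913 = (123 - 5*(3 - 5)) - 6913 = (123 - 5*(-2)) - 6913 = (123 + 10) - 6913 = 133 - 6913 = -6780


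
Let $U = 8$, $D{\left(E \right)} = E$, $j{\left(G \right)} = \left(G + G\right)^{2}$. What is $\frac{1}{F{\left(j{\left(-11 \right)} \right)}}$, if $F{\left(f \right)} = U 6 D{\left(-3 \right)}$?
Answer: $- \frac{1}{144} \approx -0.0069444$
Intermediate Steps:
$j{\left(G \right)} = 4 G^{2}$ ($j{\left(G \right)} = \left(2 G\right)^{2} = 4 G^{2}$)
$F{\left(f \right)} = -144$ ($F{\left(f \right)} = 8 \cdot 6 \left(-3\right) = 48 \left(-3\right) = -144$)
$\frac{1}{F{\left(j{\left(-11 \right)} \right)}} = \frac{1}{-144} = - \frac{1}{144}$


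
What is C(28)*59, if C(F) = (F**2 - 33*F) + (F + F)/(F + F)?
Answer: -8201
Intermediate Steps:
C(F) = 1 + F**2 - 33*F (C(F) = (F**2 - 33*F) + (2*F)/((2*F)) = (F**2 - 33*F) + (2*F)*(1/(2*F)) = (F**2 - 33*F) + 1 = 1 + F**2 - 33*F)
C(28)*59 = (1 + 28**2 - 33*28)*59 = (1 + 784 - 924)*59 = -139*59 = -8201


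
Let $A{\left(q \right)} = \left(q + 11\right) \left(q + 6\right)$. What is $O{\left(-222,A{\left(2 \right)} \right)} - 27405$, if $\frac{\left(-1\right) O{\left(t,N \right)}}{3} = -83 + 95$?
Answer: $-27441$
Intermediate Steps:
$A{\left(q \right)} = \left(6 + q\right) \left(11 + q\right)$ ($A{\left(q \right)} = \left(11 + q\right) \left(6 + q\right) = \left(6 + q\right) \left(11 + q\right)$)
$O{\left(t,N \right)} = -36$ ($O{\left(t,N \right)} = - 3 \left(-83 + 95\right) = \left(-3\right) 12 = -36$)
$O{\left(-222,A{\left(2 \right)} \right)} - 27405 = -36 - 27405 = -27441$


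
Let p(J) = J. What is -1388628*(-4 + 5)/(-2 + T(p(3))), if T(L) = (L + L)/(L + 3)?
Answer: 1388628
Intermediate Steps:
T(L) = 2*L/(3 + L) (T(L) = (2*L)/(3 + L) = 2*L/(3 + L))
-1388628*(-4 + 5)/(-2 + T(p(3))) = -1388628*(-4 + 5)/(-2 + 2*3/(3 + 3)) = -1388628/(-2 + 2*3/6) = -1388628/(-2 + 2*3*(⅙)) = -1388628/(-2 + 1) = -1388628/(-1) = -1388628*(-1) = 1388628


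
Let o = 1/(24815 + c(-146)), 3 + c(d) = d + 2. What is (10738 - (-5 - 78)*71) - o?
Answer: 410253507/24668 ≈ 16631.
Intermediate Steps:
c(d) = -1 + d (c(d) = -3 + (d + 2) = -3 + (2 + d) = -1 + d)
o = 1/24668 (o = 1/(24815 + (-1 - 146)) = 1/(24815 - 147) = 1/24668 ≈ 4.0538e-5)
(10738 - (-5 - 78)*71) - o = (10738 - (-5 - 78)*71) - 1*1/24668 = (10738 - (-83)*71) - 1/24668 = (10738 - 1*(-5893)) - 1/24668 = (10738 + 5893) - 1/24668 = 16631 - 1/24668 = 410253507/24668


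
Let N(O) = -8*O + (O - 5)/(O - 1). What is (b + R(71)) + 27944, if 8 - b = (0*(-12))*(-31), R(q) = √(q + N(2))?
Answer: 27952 + 2*√13 ≈ 27959.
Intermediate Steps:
N(O) = -8*O + (-5 + O)/(-1 + O)
R(q) = √(-19 + q) (R(q) = √(q + (-5 - 8*2² + 9*2)/(-1 + 2)) = √(q + (-5 - 8*4 + 18)/1) = √(q + 1*(-5 - 32 + 18)) = √(q + 1*(-19)) = √(q - 19) = √(-19 + q))
b = 8 (b = 8 - 0*(-12)*(-31) = 8 - 0*(-31) = 8 - 1*0 = 8 + 0 = 8)
(b + R(71)) + 27944 = (8 + √(-19 + 71)) + 27944 = (8 + √52) + 27944 = (8 + 2*√13) + 27944 = 27952 + 2*√13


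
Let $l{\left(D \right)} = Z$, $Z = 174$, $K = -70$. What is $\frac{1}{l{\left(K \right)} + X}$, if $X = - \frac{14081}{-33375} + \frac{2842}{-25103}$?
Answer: $\frac{837812625}{146038020343} \approx 0.0057369$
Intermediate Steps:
$l{\left(D \right)} = 174$
$X = \frac{258623593}{837812625}$ ($X = \left(-14081\right) \left(- \frac{1}{33375}\right) + 2842 \left(- \frac{1}{25103}\right) = \frac{14081}{33375} - \frac{2842}{25103} = \frac{258623593}{837812625} \approx 0.30869$)
$\frac{1}{l{\left(K \right)} + X} = \frac{1}{174 + \frac{258623593}{837812625}} = \frac{1}{\frac{146038020343}{837812625}} = \frac{837812625}{146038020343}$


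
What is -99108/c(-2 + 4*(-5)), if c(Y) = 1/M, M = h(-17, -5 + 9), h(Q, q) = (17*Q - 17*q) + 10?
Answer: 34390476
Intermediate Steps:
h(Q, q) = 10 - 17*q + 17*Q (h(Q, q) = (-17*q + 17*Q) + 10 = 10 - 17*q + 17*Q)
M = -347 (M = 10 - 17*(-5 + 9) + 17*(-17) = 10 - 17*4 - 289 = 10 - 68 - 289 = -347)
c(Y) = -1/347 (c(Y) = 1/(-347) = -1/347)
-99108/c(-2 + 4*(-5)) = -99108/(-1/347) = -99108*(-347) = 34390476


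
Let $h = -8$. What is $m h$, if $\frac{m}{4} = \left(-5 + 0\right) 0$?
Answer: $0$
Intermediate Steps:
$m = 0$ ($m = 4 \left(-5 + 0\right) 0 = 4 \left(\left(-5\right) 0\right) = 4 \cdot 0 = 0$)
$m h = 0 \left(-8\right) = 0$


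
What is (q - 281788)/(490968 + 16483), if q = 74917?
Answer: -29553/72493 ≈ -0.40767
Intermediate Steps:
(q - 281788)/(490968 + 16483) = (74917 - 281788)/(490968 + 16483) = -206871/507451 = -206871*1/507451 = -29553/72493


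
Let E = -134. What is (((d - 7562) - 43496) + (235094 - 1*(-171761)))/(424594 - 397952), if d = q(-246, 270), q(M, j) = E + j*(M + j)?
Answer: 362143/26642 ≈ 13.593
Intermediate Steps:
q(M, j) = -134 + j*(M + j)
d = 6346 (d = -134 + 270**2 - 246*270 = -134 + 72900 - 66420 = 6346)
(((d - 7562) - 43496) + (235094 - 1*(-171761)))/(424594 - 397952) = (((6346 - 7562) - 43496) + (235094 - 1*(-171761)))/(424594 - 397952) = ((-1216 - 43496) + (235094 + 171761))/26642 = (-44712 + 406855)*(1/26642) = 362143*(1/26642) = 362143/26642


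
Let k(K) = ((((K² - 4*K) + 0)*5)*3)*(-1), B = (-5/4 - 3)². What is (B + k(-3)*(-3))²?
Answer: 237437281/256 ≈ 9.2749e+5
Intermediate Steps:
B = 289/16 (B = (-5*¼ - 3)² = (-5/4 - 3)² = (-17/4)² = 289/16 ≈ 18.063)
k(K) = -15*K² + 60*K (k(K) = (((K² - 4*K)*5)*3)*(-1) = ((-20*K + 5*K²)*3)*(-1) = (-60*K + 15*K²)*(-1) = -15*K² + 60*K)
(B + k(-3)*(-3))² = (289/16 + (15*(-3)*(4 - 1*(-3)))*(-3))² = (289/16 + (15*(-3)*(4 + 3))*(-3))² = (289/16 + (15*(-3)*7)*(-3))² = (289/16 - 315*(-3))² = (289/16 + 945)² = (15409/16)² = 237437281/256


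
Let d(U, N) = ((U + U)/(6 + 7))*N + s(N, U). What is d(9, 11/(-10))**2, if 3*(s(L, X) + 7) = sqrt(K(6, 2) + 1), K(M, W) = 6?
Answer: 2791819/38025 - 1108*sqrt(7)/195 ≈ 58.387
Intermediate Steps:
s(L, X) = -7 + sqrt(7)/3 (s(L, X) = -7 + sqrt(6 + 1)/3 = -7 + sqrt(7)/3)
d(U, N) = -7 + sqrt(7)/3 + 2*N*U/13 (d(U, N) = ((U + U)/(6 + 7))*N + (-7 + sqrt(7)/3) = ((2*U)/13)*N + (-7 + sqrt(7)/3) = ((2*U)*(1/13))*N + (-7 + sqrt(7)/3) = (2*U/13)*N + (-7 + sqrt(7)/3) = 2*N*U/13 + (-7 + sqrt(7)/3) = -7 + sqrt(7)/3 + 2*N*U/13)
d(9, 11/(-10))**2 = (-7 + sqrt(7)/3 + (2/13)*(11/(-10))*9)**2 = (-7 + sqrt(7)/3 + (2/13)*(11*(-1/10))*9)**2 = (-7 + sqrt(7)/3 + (2/13)*(-11/10)*9)**2 = (-7 + sqrt(7)/3 - 99/65)**2 = (-554/65 + sqrt(7)/3)**2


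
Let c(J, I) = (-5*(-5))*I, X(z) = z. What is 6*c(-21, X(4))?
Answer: 600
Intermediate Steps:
c(J, I) = 25*I
6*c(-21, X(4)) = 6*(25*4) = 6*100 = 600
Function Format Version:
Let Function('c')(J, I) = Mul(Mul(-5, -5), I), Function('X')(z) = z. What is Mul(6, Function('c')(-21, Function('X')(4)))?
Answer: 600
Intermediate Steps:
Function('c')(J, I) = Mul(25, I)
Mul(6, Function('c')(-21, Function('X')(4))) = Mul(6, Mul(25, 4)) = Mul(6, 100) = 600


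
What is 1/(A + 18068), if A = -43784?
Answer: -1/25716 ≈ -3.8886e-5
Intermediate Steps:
1/(A + 18068) = 1/(-43784 + 18068) = 1/(-25716) = -1/25716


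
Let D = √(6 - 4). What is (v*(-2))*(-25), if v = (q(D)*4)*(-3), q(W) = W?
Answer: -600*√2 ≈ -848.53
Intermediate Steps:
D = √2 ≈ 1.4142
v = -12*√2 (v = (√2*4)*(-3) = (4*√2)*(-3) = -12*√2 ≈ -16.971)
(v*(-2))*(-25) = (-12*√2*(-2))*(-25) = (24*√2)*(-25) = -600*√2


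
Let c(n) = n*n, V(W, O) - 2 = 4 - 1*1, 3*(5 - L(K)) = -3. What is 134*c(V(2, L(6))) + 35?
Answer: 3385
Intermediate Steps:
L(K) = 6 (L(K) = 5 - 1/3*(-3) = 5 + 1 = 6)
V(W, O) = 5 (V(W, O) = 2 + (4 - 1*1) = 2 + (4 - 1) = 2 + 3 = 5)
c(n) = n**2
134*c(V(2, L(6))) + 35 = 134*5**2 + 35 = 134*25 + 35 = 3350 + 35 = 3385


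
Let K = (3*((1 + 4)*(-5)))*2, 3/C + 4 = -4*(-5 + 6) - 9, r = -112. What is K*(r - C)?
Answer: 285150/17 ≈ 16774.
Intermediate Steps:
C = -3/17 (C = 3/(-4 + (-4*(-5 + 6) - 9)) = 3/(-4 + (-4*1 - 9)) = 3/(-4 + (-4 - 9)) = 3/(-4 - 13) = 3/(-17) = 3*(-1/17) = -3/17 ≈ -0.17647)
K = -150 (K = (3*(5*(-5)))*2 = (3*(-25))*2 = -75*2 = -150)
K*(r - C) = -150*(-112 - 1*(-3/17)) = -150*(-112 + 3/17) = -150*(-1901/17) = 285150/17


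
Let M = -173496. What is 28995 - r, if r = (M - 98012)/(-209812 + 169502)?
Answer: 584258471/20155 ≈ 28988.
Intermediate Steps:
r = 135754/20155 (r = (-173496 - 98012)/(-209812 + 169502) = -271508/(-40310) = -271508*(-1/40310) = 135754/20155 ≈ 6.7355)
28995 - r = 28995 - 1*135754/20155 = 28995 - 135754/20155 = 584258471/20155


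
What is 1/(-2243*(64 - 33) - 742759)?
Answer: -1/812292 ≈ -1.2311e-6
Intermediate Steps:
1/(-2243*(64 - 33) - 742759) = 1/(-2243*31 - 742759) = 1/(-69533 - 742759) = 1/(-812292) = -1/812292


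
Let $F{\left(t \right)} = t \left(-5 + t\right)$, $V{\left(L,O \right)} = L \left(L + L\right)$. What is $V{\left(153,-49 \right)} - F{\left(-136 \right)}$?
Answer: $27642$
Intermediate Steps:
$V{\left(L,O \right)} = 2 L^{2}$ ($V{\left(L,O \right)} = L 2 L = 2 L^{2}$)
$V{\left(153,-49 \right)} - F{\left(-136 \right)} = 2 \cdot 153^{2} - - 136 \left(-5 - 136\right) = 2 \cdot 23409 - \left(-136\right) \left(-141\right) = 46818 - 19176 = 27642$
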